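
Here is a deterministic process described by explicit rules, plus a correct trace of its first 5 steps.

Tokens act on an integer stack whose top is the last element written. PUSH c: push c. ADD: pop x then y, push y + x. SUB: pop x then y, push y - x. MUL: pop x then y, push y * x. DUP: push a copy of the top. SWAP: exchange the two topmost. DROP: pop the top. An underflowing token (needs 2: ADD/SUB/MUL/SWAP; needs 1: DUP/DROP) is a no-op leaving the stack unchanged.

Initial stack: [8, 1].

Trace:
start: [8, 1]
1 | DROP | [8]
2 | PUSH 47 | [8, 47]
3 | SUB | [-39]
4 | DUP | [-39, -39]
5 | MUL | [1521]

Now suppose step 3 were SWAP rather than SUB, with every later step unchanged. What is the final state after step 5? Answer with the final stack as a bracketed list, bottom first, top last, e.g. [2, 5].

(re-executing from step 3 with the substitution; state before step 3: [8, 47])
3 | SWAP | [47, 8]
4 | DUP | [47, 8, 8]
5 | MUL | [47, 64]

[47, 64]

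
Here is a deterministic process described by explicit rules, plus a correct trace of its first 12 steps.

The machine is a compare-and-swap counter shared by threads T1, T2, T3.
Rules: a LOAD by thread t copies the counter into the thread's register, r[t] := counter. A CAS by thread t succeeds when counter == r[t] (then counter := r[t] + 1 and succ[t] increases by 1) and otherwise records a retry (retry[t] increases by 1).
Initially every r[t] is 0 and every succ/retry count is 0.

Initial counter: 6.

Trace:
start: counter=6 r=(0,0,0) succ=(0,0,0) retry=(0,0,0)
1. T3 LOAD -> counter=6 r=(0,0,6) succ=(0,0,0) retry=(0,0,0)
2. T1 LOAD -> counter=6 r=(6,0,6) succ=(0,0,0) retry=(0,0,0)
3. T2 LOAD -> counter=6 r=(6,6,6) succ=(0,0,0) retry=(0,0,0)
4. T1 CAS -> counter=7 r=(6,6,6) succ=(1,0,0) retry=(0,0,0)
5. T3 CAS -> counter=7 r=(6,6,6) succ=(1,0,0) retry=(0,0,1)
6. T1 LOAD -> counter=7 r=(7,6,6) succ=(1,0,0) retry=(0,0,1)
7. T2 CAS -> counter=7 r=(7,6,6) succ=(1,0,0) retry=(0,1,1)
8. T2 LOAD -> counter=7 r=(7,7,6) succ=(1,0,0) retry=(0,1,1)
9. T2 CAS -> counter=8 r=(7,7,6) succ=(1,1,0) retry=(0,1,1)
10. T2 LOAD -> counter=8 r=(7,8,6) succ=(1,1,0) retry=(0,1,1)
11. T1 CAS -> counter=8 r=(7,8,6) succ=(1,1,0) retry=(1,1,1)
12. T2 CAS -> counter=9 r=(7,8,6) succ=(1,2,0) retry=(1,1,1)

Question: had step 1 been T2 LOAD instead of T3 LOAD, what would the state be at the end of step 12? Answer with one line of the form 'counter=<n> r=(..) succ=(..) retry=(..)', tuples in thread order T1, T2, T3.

counter=9 r=(7,8,0) succ=(1,2,0) retry=(1,1,1)

(re-executing from step 1 with the substitution; state before step 1: counter=6 r=(0,0,0) succ=(0,0,0) retry=(0,0,0))
1. T2 LOAD -> counter=6 r=(0,6,0) succ=(0,0,0) retry=(0,0,0)
2. T1 LOAD -> counter=6 r=(6,6,0) succ=(0,0,0) retry=(0,0,0)
3. T2 LOAD -> counter=6 r=(6,6,0) succ=(0,0,0) retry=(0,0,0)
4. T1 CAS -> counter=7 r=(6,6,0) succ=(1,0,0) retry=(0,0,0)
5. T3 CAS -> counter=7 r=(6,6,0) succ=(1,0,0) retry=(0,0,1)
6. T1 LOAD -> counter=7 r=(7,6,0) succ=(1,0,0) retry=(0,0,1)
7. T2 CAS -> counter=7 r=(7,6,0) succ=(1,0,0) retry=(0,1,1)
8. T2 LOAD -> counter=7 r=(7,7,0) succ=(1,0,0) retry=(0,1,1)
9. T2 CAS -> counter=8 r=(7,7,0) succ=(1,1,0) retry=(0,1,1)
10. T2 LOAD -> counter=8 r=(7,8,0) succ=(1,1,0) retry=(0,1,1)
11. T1 CAS -> counter=8 r=(7,8,0) succ=(1,1,0) retry=(1,1,1)
12. T2 CAS -> counter=9 r=(7,8,0) succ=(1,2,0) retry=(1,1,1)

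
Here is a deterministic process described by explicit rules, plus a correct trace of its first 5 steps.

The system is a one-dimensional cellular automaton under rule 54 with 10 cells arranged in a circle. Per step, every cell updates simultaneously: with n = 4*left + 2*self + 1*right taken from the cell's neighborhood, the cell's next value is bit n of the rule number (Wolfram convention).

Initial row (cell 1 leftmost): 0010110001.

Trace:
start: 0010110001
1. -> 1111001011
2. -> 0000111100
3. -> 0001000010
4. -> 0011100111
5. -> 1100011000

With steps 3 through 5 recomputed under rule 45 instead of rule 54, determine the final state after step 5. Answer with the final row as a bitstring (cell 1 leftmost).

0101011011

(re-executing steps 3..5 under rule 45; state before step 3: 0000111100)
3. -> 1110100001
4. -> 0001101101
5. -> 0101011011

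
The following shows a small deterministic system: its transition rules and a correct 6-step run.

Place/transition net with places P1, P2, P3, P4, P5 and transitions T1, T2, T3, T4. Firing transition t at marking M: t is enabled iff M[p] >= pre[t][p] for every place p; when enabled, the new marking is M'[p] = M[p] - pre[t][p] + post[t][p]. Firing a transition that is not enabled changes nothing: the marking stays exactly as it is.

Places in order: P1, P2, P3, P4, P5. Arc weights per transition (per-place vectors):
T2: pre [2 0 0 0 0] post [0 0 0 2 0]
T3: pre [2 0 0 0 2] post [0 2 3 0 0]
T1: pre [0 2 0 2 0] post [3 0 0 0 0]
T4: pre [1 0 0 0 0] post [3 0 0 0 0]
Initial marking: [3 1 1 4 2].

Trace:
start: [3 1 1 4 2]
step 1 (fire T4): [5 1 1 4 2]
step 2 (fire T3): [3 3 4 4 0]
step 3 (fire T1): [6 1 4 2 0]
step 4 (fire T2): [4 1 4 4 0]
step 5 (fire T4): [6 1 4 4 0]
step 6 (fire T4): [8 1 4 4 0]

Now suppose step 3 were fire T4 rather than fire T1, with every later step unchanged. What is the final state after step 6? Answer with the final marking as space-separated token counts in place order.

7 3 4 6 0

(re-executing from step 3 with the substitution; state before step 3: [3 3 4 4 0])
step 3 (fire T4): [5 3 4 4 0]
step 4 (fire T2): [3 3 4 6 0]
step 5 (fire T4): [5 3 4 6 0]
step 6 (fire T4): [7 3 4 6 0]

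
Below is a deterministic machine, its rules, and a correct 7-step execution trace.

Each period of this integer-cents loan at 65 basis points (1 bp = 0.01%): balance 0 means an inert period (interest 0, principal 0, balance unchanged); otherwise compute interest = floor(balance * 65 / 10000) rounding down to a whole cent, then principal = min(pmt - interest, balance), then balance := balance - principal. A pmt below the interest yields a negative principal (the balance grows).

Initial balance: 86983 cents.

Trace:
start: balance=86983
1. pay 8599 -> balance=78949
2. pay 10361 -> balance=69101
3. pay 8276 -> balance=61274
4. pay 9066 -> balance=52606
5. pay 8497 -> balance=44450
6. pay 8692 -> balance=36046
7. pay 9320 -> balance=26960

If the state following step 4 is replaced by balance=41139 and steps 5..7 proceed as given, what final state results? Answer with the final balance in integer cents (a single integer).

15268

state after step 4 := balance=41139
5. pay 8497 -> balance=32909
6. pay 8692 -> balance=24430
7. pay 9320 -> balance=15268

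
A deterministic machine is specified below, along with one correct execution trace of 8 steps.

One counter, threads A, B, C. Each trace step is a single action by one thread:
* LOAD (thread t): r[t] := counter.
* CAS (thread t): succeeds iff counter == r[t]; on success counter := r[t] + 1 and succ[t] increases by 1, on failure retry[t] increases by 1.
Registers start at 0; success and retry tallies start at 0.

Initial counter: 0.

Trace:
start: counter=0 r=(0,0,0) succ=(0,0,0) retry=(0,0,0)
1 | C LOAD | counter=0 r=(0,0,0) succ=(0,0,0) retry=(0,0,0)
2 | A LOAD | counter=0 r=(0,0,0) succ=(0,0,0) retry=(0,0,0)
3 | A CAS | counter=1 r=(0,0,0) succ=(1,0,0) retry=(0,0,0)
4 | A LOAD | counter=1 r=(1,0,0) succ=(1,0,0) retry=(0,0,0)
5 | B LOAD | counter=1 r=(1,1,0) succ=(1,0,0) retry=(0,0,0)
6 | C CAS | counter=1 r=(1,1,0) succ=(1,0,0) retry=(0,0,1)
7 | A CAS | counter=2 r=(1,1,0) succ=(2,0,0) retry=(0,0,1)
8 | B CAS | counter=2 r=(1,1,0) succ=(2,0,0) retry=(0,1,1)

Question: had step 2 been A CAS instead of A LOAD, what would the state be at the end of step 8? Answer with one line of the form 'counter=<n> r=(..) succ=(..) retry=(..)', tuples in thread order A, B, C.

counter=2 r=(1,1,0) succ=(2,0,0) retry=(1,1,1)

(re-executing from step 2 with the substitution; state before step 2: counter=0 r=(0,0,0) succ=(0,0,0) retry=(0,0,0))
2 | A CAS | counter=1 r=(0,0,0) succ=(1,0,0) retry=(0,0,0)
3 | A CAS | counter=1 r=(0,0,0) succ=(1,0,0) retry=(1,0,0)
4 | A LOAD | counter=1 r=(1,0,0) succ=(1,0,0) retry=(1,0,0)
5 | B LOAD | counter=1 r=(1,1,0) succ=(1,0,0) retry=(1,0,0)
6 | C CAS | counter=1 r=(1,1,0) succ=(1,0,0) retry=(1,0,1)
7 | A CAS | counter=2 r=(1,1,0) succ=(2,0,0) retry=(1,0,1)
8 | B CAS | counter=2 r=(1,1,0) succ=(2,0,0) retry=(1,1,1)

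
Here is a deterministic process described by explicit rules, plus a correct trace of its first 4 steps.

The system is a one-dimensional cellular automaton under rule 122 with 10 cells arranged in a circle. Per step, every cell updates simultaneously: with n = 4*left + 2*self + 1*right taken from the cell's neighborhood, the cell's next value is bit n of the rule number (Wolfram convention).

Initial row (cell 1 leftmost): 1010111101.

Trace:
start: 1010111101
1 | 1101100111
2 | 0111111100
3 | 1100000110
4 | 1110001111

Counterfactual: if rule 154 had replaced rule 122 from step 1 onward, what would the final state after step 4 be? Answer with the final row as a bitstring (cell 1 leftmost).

(re-executing steps 1..4 under rule 154; state before step 1: 1010111101)
1 | 0000111001
2 | 1001110110
3 | 0111100100
4 | 1111011010

1111011010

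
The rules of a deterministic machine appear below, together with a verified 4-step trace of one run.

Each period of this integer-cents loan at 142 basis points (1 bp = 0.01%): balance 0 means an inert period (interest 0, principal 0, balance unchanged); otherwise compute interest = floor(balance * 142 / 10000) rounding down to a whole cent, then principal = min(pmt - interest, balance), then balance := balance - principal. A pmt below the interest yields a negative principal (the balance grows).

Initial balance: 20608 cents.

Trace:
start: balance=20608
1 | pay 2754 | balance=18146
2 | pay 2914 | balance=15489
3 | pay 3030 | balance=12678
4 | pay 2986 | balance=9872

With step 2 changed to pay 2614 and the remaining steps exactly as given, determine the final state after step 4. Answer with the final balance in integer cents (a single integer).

(re-executing from step 2 with the substitution; state before step 2: balance=18146)
2 | pay 2614 | balance=15789
3 | pay 3030 | balance=12983
4 | pay 2986 | balance=10181

10181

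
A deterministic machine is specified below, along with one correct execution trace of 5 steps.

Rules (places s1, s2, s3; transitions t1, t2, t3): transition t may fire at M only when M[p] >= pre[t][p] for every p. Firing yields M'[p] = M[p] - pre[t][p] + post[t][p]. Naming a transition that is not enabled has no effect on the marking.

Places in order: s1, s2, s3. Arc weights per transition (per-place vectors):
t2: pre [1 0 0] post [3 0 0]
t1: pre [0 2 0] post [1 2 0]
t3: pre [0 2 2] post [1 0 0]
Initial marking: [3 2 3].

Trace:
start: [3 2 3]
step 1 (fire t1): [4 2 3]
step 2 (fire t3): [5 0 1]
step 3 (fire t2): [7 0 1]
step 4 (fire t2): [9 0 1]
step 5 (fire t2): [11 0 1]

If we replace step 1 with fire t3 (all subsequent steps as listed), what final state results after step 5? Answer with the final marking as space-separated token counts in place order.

(re-executing from step 1 with the substitution; state before step 1: [3 2 3])
step 1 (fire t3): [4 0 1]
step 2 (fire t3): [4 0 1]
step 3 (fire t2): [6 0 1]
step 4 (fire t2): [8 0 1]
step 5 (fire t2): [10 0 1]

10 0 1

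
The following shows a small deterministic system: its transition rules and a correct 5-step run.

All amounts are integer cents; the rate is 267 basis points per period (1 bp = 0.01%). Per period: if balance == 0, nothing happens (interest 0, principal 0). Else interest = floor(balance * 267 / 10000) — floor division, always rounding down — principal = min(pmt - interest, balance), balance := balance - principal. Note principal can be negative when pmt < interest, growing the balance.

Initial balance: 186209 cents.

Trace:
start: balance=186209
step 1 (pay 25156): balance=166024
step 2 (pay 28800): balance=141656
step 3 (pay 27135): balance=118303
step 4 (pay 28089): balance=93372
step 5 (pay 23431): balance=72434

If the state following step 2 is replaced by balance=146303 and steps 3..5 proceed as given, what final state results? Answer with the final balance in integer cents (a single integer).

77463

state after step 2 := balance=146303
step 3 (pay 27135): balance=123074
step 4 (pay 28089): balance=98271
step 5 (pay 23431): balance=77463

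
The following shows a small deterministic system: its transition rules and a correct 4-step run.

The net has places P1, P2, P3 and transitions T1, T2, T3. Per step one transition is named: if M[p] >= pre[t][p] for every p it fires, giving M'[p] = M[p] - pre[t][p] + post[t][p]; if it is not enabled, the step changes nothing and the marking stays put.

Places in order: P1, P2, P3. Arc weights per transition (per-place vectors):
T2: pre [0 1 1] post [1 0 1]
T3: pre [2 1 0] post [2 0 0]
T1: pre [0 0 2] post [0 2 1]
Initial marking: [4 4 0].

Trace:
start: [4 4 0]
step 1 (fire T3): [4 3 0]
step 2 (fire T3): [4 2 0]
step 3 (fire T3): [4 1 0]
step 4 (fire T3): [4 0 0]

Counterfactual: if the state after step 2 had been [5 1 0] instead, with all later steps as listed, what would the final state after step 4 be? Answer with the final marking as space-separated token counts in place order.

state after step 2 := [5 1 0]
step 3 (fire T3): [5 0 0]
step 4 (fire T3): [5 0 0]

5 0 0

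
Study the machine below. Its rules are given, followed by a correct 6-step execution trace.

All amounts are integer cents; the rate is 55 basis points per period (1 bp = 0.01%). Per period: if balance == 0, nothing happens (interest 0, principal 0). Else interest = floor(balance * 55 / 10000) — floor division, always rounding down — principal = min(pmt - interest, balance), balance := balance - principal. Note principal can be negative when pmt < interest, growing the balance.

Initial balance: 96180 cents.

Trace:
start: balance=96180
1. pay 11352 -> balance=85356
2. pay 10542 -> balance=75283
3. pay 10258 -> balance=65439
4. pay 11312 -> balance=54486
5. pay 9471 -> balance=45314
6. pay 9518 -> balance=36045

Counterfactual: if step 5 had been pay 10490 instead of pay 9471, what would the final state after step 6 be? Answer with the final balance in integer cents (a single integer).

(re-executing from step 5 with the substitution; state before step 5: balance=54486)
5. pay 10490 -> balance=44295
6. pay 9518 -> balance=35020

35020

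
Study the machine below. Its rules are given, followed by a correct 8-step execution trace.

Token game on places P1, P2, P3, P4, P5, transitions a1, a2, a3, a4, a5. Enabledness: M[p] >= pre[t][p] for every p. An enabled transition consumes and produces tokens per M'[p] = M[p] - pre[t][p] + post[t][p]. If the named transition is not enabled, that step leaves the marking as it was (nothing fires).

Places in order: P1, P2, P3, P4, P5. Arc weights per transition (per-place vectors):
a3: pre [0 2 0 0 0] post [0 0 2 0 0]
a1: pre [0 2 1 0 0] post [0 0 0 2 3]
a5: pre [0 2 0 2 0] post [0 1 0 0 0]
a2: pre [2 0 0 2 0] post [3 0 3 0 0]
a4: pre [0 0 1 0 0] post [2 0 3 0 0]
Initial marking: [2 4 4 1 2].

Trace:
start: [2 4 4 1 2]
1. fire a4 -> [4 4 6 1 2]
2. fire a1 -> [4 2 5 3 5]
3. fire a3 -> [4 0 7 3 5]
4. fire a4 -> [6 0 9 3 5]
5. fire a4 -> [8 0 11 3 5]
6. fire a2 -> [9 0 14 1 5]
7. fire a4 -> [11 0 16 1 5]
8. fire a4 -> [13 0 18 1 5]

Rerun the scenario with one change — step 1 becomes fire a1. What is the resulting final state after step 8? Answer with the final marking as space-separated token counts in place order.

11 0 13 3 8

(re-executing from step 1 with the substitution; state before step 1: [2 4 4 1 2])
1. fire a1 -> [2 2 3 3 5]
2. fire a1 -> [2 0 2 5 8]
3. fire a3 -> [2 0 2 5 8]
4. fire a4 -> [4 0 4 5 8]
5. fire a4 -> [6 0 6 5 8]
6. fire a2 -> [7 0 9 3 8]
7. fire a4 -> [9 0 11 3 8]
8. fire a4 -> [11 0 13 3 8]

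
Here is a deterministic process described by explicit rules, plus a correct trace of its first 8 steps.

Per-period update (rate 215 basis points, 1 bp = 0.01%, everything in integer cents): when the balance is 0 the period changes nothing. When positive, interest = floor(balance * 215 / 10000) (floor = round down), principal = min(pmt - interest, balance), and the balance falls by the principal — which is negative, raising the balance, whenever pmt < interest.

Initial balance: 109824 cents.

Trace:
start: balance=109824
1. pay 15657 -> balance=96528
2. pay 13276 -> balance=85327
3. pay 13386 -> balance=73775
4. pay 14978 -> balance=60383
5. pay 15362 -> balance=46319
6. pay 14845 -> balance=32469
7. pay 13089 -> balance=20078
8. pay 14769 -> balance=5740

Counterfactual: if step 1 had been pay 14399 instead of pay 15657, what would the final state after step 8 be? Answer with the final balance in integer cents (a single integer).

(re-executing from step 1 with the substitution; state before step 1: balance=109824)
1. pay 14399 -> balance=97786
2. pay 13276 -> balance=86612
3. pay 13386 -> balance=75088
4. pay 14978 -> balance=61724
5. pay 15362 -> balance=47689
6. pay 14845 -> balance=33869
7. pay 13089 -> balance=21508
8. pay 14769 -> balance=7201

7201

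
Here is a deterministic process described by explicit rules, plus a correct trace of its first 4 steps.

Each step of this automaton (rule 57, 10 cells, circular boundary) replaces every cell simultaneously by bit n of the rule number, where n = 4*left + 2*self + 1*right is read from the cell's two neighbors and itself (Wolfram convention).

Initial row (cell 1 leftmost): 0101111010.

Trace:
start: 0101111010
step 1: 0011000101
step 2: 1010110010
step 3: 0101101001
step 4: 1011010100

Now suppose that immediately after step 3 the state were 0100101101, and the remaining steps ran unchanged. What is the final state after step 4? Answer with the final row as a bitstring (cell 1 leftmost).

1010011010

state after step 3 := 0100101101
step 4: 1010011010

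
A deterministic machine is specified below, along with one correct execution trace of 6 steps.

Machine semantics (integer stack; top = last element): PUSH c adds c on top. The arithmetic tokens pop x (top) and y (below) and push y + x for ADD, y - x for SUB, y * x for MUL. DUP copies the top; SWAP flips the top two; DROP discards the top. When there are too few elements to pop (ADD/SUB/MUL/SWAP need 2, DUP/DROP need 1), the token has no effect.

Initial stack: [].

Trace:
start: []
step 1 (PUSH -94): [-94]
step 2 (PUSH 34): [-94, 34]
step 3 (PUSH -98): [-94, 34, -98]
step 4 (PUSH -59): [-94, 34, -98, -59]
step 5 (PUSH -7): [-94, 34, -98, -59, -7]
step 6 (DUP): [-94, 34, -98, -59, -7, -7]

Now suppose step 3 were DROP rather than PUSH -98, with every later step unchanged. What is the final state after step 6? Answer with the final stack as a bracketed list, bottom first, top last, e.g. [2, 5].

(re-executing from step 3 with the substitution; state before step 3: [-94, 34])
step 3 (DROP): [-94]
step 4 (PUSH -59): [-94, -59]
step 5 (PUSH -7): [-94, -59, -7]
step 6 (DUP): [-94, -59, -7, -7]

[-94, -59, -7, -7]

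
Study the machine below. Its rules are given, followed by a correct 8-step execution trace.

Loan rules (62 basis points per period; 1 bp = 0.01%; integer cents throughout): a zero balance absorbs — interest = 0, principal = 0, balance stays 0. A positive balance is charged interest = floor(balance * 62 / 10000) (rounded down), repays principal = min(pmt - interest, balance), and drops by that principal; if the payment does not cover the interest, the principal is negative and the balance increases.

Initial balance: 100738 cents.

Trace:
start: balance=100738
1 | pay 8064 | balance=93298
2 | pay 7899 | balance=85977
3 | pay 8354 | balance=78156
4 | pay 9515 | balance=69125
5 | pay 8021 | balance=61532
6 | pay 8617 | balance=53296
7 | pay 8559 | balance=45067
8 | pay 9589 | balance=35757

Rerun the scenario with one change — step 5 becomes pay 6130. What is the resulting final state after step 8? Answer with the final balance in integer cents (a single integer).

37684

(re-executing from step 5 with the substitution; state before step 5: balance=69125)
5 | pay 6130 | balance=63423
6 | pay 8617 | balance=55199
7 | pay 8559 | balance=46982
8 | pay 9589 | balance=37684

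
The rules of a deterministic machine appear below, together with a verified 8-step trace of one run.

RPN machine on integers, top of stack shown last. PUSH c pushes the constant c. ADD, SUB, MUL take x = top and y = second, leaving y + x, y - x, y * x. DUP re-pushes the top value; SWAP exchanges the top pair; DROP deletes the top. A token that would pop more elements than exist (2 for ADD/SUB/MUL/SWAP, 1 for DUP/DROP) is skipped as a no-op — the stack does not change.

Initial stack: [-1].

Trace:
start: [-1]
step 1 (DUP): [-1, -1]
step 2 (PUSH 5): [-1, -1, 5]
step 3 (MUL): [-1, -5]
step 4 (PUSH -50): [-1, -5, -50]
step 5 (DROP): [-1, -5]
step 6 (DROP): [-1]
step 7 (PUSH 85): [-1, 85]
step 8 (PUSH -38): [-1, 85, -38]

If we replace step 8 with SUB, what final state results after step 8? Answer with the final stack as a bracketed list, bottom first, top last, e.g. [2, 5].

(re-executing from step 8 with the substitution; state before step 8: [-1, 85])
step 8 (SUB): [-86]

[-86]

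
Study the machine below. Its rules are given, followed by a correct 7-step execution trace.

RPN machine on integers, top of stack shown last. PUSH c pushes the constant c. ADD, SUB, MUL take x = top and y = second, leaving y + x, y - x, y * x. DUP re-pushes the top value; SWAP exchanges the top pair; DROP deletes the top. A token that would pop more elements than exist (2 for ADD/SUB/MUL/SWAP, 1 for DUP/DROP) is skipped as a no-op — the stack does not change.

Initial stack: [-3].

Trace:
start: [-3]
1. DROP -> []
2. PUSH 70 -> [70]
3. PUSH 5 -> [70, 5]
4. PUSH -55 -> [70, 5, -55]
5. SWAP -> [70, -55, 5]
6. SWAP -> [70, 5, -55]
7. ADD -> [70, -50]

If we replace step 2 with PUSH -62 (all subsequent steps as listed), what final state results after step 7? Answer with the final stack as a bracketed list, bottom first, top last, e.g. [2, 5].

[-62, -50]

(re-executing from step 2 with the substitution; state before step 2: [])
2. PUSH -62 -> [-62]
3. PUSH 5 -> [-62, 5]
4. PUSH -55 -> [-62, 5, -55]
5. SWAP -> [-62, -55, 5]
6. SWAP -> [-62, 5, -55]
7. ADD -> [-62, -50]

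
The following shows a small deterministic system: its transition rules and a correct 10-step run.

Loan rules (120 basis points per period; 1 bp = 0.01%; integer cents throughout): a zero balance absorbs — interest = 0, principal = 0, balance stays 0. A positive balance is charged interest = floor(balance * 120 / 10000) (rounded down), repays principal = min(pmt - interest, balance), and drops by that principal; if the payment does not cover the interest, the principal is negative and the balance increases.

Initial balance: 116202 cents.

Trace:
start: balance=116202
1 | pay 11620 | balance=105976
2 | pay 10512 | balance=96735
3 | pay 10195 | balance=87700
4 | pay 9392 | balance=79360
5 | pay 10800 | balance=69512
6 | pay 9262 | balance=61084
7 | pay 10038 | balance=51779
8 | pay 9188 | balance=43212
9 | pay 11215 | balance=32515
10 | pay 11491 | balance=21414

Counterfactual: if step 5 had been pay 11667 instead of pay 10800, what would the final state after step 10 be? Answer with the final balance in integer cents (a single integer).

20492

(re-executing from step 5 with the substitution; state before step 5: balance=79360)
5 | pay 11667 | balance=68645
6 | pay 9262 | balance=60206
7 | pay 10038 | balance=50890
8 | pay 9188 | balance=42312
9 | pay 11215 | balance=31604
10 | pay 11491 | balance=20492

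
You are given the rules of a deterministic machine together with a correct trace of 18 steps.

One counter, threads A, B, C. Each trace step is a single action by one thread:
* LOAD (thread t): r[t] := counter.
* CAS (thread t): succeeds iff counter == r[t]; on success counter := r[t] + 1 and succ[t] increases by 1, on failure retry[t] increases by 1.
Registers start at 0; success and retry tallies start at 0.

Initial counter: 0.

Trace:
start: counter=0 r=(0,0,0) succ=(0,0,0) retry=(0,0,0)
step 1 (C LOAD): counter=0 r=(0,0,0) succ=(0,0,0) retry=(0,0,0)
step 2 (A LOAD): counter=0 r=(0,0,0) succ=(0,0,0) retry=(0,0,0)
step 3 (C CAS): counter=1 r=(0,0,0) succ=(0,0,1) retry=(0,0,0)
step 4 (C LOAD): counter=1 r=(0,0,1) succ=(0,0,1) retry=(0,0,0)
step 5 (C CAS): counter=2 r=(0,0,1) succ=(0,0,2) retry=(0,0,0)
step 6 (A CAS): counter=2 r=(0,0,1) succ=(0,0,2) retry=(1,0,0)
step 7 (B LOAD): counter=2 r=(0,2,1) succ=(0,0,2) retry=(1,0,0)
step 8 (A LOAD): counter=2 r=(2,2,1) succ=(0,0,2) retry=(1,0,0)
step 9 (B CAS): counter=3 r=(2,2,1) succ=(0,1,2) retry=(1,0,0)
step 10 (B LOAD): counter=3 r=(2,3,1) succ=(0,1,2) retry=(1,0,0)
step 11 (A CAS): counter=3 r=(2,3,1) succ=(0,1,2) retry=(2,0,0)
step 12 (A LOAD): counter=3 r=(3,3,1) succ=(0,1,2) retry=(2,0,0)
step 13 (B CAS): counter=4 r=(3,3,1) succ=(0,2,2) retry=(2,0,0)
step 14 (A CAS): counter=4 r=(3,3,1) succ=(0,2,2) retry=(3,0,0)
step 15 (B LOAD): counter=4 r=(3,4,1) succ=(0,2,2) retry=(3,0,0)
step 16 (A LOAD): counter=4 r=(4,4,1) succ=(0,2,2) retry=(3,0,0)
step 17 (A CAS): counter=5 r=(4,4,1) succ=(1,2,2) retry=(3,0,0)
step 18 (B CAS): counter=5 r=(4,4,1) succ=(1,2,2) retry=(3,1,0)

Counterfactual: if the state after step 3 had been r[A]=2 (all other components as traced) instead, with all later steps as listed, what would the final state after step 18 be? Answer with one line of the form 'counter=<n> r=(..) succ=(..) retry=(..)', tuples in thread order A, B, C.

counter=6 r=(5,5,1) succ=(2,2,2) retry=(2,1,0)

state after step 3 := counter=1 r=(2,0,0) succ=(0,0,1) retry=(0,0,0)
step 4 (C LOAD): counter=1 r=(2,0,1) succ=(0,0,1) retry=(0,0,0)
step 5 (C CAS): counter=2 r=(2,0,1) succ=(0,0,2) retry=(0,0,0)
step 6 (A CAS): counter=3 r=(2,0,1) succ=(1,0,2) retry=(0,0,0)
step 7 (B LOAD): counter=3 r=(2,3,1) succ=(1,0,2) retry=(0,0,0)
step 8 (A LOAD): counter=3 r=(3,3,1) succ=(1,0,2) retry=(0,0,0)
step 9 (B CAS): counter=4 r=(3,3,1) succ=(1,1,2) retry=(0,0,0)
step 10 (B LOAD): counter=4 r=(3,4,1) succ=(1,1,2) retry=(0,0,0)
step 11 (A CAS): counter=4 r=(3,4,1) succ=(1,1,2) retry=(1,0,0)
step 12 (A LOAD): counter=4 r=(4,4,1) succ=(1,1,2) retry=(1,0,0)
step 13 (B CAS): counter=5 r=(4,4,1) succ=(1,2,2) retry=(1,0,0)
step 14 (A CAS): counter=5 r=(4,4,1) succ=(1,2,2) retry=(2,0,0)
step 15 (B LOAD): counter=5 r=(4,5,1) succ=(1,2,2) retry=(2,0,0)
step 16 (A LOAD): counter=5 r=(5,5,1) succ=(1,2,2) retry=(2,0,0)
step 17 (A CAS): counter=6 r=(5,5,1) succ=(2,2,2) retry=(2,0,0)
step 18 (B CAS): counter=6 r=(5,5,1) succ=(2,2,2) retry=(2,1,0)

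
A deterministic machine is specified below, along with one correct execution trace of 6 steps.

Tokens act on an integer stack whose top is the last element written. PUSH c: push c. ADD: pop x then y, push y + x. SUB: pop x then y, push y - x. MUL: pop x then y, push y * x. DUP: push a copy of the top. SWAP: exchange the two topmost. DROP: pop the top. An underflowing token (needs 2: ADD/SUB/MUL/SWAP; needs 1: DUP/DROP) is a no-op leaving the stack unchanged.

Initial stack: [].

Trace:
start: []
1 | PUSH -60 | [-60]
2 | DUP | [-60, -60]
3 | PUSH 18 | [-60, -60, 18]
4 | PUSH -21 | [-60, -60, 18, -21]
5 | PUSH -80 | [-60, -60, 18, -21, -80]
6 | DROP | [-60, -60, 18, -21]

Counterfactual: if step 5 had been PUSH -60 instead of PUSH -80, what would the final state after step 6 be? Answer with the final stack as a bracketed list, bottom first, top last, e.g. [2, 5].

[-60, -60, 18, -21]

(re-executing from step 5 with the substitution; state before step 5: [-60, -60, 18, -21])
5 | PUSH -60 | [-60, -60, 18, -21, -60]
6 | DROP | [-60, -60, 18, -21]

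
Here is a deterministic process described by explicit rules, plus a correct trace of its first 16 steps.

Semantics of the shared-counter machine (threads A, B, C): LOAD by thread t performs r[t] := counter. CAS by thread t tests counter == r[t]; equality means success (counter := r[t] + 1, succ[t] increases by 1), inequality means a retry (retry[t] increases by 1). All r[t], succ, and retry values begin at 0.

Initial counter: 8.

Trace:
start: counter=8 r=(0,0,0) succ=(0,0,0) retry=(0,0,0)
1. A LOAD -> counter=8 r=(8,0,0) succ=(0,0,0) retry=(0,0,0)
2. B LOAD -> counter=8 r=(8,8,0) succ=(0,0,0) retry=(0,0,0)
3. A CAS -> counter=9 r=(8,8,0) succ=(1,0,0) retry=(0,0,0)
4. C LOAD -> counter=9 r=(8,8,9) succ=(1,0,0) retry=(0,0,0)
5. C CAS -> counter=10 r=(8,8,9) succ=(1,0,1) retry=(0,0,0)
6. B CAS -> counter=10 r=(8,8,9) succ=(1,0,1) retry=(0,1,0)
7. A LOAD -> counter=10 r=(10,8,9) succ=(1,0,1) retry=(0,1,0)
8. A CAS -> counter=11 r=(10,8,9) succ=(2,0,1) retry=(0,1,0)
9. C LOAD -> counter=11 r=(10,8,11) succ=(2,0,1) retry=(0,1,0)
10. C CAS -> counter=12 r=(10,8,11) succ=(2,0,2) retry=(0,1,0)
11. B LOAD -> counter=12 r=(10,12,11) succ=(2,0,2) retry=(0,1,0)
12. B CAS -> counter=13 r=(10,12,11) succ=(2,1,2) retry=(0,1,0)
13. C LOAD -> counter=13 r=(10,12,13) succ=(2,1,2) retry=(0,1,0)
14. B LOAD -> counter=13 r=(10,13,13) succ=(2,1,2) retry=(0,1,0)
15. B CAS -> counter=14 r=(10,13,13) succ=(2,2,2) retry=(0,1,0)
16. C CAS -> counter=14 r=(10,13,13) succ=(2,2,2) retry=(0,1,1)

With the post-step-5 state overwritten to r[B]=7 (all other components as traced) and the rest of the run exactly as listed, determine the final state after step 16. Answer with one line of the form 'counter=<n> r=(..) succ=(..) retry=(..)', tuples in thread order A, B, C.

counter=14 r=(10,13,13) succ=(2,2,2) retry=(0,1,1)

state after step 5 := counter=10 r=(8,7,9) succ=(1,0,1) retry=(0,0,0)
6. B CAS -> counter=10 r=(8,7,9) succ=(1,0,1) retry=(0,1,0)
7. A LOAD -> counter=10 r=(10,7,9) succ=(1,0,1) retry=(0,1,0)
8. A CAS -> counter=11 r=(10,7,9) succ=(2,0,1) retry=(0,1,0)
9. C LOAD -> counter=11 r=(10,7,11) succ=(2,0,1) retry=(0,1,0)
10. C CAS -> counter=12 r=(10,7,11) succ=(2,0,2) retry=(0,1,0)
11. B LOAD -> counter=12 r=(10,12,11) succ=(2,0,2) retry=(0,1,0)
12. B CAS -> counter=13 r=(10,12,11) succ=(2,1,2) retry=(0,1,0)
13. C LOAD -> counter=13 r=(10,12,13) succ=(2,1,2) retry=(0,1,0)
14. B LOAD -> counter=13 r=(10,13,13) succ=(2,1,2) retry=(0,1,0)
15. B CAS -> counter=14 r=(10,13,13) succ=(2,2,2) retry=(0,1,0)
16. C CAS -> counter=14 r=(10,13,13) succ=(2,2,2) retry=(0,1,1)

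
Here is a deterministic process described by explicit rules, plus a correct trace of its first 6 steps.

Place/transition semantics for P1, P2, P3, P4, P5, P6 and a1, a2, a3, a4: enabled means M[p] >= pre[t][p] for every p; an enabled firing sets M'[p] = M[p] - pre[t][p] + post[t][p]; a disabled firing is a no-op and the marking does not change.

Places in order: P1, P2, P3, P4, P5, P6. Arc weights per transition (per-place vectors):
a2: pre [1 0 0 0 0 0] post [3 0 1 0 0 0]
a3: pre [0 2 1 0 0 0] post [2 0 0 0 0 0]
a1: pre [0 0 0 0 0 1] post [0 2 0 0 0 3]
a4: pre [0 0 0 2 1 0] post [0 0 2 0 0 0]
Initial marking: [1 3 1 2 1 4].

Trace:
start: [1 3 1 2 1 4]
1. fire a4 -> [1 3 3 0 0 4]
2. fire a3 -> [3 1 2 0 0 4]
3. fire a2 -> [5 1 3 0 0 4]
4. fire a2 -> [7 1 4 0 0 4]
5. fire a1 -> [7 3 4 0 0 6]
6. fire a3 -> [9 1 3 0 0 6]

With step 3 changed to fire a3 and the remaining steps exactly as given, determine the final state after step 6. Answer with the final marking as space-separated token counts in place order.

7 1 2 0 0 6

(re-executing from step 3 with the substitution; state before step 3: [3 1 2 0 0 4])
3. fire a3 -> [3 1 2 0 0 4]
4. fire a2 -> [5 1 3 0 0 4]
5. fire a1 -> [5 3 3 0 0 6]
6. fire a3 -> [7 1 2 0 0 6]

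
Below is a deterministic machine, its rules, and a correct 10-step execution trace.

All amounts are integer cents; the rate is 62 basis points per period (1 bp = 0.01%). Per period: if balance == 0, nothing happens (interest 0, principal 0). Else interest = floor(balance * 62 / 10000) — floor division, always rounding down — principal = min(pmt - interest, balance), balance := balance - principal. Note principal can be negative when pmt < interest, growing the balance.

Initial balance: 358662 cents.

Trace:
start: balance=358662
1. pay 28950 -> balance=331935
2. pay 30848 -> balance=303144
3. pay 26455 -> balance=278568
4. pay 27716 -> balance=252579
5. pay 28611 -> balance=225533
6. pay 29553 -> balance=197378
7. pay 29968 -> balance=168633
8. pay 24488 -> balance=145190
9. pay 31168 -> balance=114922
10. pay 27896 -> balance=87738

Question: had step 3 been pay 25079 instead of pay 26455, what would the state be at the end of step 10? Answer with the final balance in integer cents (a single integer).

(re-executing from step 3 with the substitution; state before step 3: balance=303144)
3. pay 25079 -> balance=279944
4. pay 27716 -> balance=253963
5. pay 28611 -> balance=226926
6. pay 29553 -> balance=198779
7. pay 29968 -> balance=170043
8. pay 24488 -> balance=146609
9. pay 31168 -> balance=116349
10. pay 27896 -> balance=89174

89174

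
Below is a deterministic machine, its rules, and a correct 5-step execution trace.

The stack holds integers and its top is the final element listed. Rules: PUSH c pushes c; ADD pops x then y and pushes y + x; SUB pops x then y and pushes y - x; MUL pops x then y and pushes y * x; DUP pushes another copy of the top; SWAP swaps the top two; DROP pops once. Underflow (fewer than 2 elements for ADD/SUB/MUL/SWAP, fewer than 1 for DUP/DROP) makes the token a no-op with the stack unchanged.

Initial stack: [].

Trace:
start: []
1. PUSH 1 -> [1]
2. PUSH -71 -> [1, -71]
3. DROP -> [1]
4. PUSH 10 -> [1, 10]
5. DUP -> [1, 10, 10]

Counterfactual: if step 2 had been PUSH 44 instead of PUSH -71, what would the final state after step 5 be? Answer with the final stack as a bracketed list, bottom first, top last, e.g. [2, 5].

[1, 10, 10]

(re-executing from step 2 with the substitution; state before step 2: [1])
2. PUSH 44 -> [1, 44]
3. DROP -> [1]
4. PUSH 10 -> [1, 10]
5. DUP -> [1, 10, 10]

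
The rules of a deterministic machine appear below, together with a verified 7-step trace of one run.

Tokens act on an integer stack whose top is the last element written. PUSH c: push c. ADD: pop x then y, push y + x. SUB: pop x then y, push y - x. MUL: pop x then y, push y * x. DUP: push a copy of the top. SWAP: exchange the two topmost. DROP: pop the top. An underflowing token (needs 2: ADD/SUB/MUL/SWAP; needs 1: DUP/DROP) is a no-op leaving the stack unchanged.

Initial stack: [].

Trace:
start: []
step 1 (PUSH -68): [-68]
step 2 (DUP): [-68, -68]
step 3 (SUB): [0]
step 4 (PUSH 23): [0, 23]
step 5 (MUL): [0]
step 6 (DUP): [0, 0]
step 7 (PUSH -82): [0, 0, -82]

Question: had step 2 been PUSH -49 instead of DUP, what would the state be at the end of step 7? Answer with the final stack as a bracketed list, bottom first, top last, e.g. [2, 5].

[-437, -437, -82]

(re-executing from step 2 with the substitution; state before step 2: [-68])
step 2 (PUSH -49): [-68, -49]
step 3 (SUB): [-19]
step 4 (PUSH 23): [-19, 23]
step 5 (MUL): [-437]
step 6 (DUP): [-437, -437]
step 7 (PUSH -82): [-437, -437, -82]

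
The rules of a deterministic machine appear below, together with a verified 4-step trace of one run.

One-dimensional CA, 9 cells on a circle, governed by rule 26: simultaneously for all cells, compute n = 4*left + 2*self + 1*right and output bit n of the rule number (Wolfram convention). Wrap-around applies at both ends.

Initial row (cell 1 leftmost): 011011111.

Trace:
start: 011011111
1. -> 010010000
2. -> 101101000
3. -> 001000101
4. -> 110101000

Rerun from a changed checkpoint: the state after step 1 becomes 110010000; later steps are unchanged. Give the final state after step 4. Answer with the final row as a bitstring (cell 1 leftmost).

state after step 1 := 110010000
2. -> 101101001
3. -> 001000111
4. -> 110101100

110101100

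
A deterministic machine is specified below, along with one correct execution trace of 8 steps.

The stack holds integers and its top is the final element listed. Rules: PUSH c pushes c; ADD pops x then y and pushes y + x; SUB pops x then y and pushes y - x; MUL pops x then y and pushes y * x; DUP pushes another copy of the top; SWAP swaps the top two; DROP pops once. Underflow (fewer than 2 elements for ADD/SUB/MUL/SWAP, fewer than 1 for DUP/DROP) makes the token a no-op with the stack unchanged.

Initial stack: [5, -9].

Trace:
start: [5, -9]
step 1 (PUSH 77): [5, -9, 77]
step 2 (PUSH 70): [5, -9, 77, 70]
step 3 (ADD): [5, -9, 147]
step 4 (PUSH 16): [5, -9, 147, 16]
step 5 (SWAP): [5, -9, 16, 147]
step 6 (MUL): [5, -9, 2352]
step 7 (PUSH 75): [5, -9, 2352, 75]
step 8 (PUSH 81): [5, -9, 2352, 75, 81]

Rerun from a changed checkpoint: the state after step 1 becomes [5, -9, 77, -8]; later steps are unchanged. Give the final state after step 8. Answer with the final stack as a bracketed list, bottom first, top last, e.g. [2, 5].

[5, -9, 77, 992, 75, 81]

state after step 1 := [5, -9, 77, -8]
step 2 (PUSH 70): [5, -9, 77, -8, 70]
step 3 (ADD): [5, -9, 77, 62]
step 4 (PUSH 16): [5, -9, 77, 62, 16]
step 5 (SWAP): [5, -9, 77, 16, 62]
step 6 (MUL): [5, -9, 77, 992]
step 7 (PUSH 75): [5, -9, 77, 992, 75]
step 8 (PUSH 81): [5, -9, 77, 992, 75, 81]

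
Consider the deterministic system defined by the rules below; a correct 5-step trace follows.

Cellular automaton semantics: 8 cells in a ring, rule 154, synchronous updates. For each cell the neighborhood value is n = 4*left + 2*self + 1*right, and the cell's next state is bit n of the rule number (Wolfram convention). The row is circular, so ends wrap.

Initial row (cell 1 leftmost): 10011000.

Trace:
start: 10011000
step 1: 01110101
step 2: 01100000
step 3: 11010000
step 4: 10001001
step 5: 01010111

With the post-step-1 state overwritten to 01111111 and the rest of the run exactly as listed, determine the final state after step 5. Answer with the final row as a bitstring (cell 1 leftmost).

state after step 1 := 01111111
step 2: 01111110
step 3: 11111101
step 4: 11111001
step 5: 11110111

11110111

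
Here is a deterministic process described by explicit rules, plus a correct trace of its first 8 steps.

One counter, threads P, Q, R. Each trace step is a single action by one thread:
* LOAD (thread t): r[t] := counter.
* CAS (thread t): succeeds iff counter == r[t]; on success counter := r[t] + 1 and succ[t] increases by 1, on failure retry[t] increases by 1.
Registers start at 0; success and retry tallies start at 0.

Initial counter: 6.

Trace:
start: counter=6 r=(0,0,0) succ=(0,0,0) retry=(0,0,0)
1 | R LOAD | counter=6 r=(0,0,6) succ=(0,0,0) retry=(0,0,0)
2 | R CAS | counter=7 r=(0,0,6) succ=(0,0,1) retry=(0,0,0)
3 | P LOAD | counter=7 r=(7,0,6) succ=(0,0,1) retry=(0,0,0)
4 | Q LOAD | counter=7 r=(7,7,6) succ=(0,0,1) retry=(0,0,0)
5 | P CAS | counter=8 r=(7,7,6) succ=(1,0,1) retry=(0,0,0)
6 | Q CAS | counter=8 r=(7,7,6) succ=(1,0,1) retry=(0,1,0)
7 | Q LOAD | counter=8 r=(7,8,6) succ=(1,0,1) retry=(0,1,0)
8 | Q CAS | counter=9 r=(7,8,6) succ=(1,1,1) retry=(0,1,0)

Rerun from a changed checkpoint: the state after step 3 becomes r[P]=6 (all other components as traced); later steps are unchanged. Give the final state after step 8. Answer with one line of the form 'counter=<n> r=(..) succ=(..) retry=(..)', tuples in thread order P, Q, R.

counter=9 r=(6,8,6) succ=(0,2,1) retry=(1,0,0)

state after step 3 := counter=7 r=(6,0,6) succ=(0,0,1) retry=(0,0,0)
4 | Q LOAD | counter=7 r=(6,7,6) succ=(0,0,1) retry=(0,0,0)
5 | P CAS | counter=7 r=(6,7,6) succ=(0,0,1) retry=(1,0,0)
6 | Q CAS | counter=8 r=(6,7,6) succ=(0,1,1) retry=(1,0,0)
7 | Q LOAD | counter=8 r=(6,8,6) succ=(0,1,1) retry=(1,0,0)
8 | Q CAS | counter=9 r=(6,8,6) succ=(0,2,1) retry=(1,0,0)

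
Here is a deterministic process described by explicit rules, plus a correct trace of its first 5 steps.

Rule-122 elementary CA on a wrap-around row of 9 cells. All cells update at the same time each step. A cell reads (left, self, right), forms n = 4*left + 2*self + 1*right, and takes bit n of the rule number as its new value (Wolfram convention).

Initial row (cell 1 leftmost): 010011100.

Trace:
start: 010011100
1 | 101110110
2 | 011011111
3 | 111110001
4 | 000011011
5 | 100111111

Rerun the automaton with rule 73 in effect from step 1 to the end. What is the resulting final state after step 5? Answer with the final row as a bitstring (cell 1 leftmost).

011000100

(re-executing steps 1..5 under rule 73; state before step 1: 010011100)
1 | 000010101
2 | 011000000
3 | 011011111
4 | 011010001
5 | 011000100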